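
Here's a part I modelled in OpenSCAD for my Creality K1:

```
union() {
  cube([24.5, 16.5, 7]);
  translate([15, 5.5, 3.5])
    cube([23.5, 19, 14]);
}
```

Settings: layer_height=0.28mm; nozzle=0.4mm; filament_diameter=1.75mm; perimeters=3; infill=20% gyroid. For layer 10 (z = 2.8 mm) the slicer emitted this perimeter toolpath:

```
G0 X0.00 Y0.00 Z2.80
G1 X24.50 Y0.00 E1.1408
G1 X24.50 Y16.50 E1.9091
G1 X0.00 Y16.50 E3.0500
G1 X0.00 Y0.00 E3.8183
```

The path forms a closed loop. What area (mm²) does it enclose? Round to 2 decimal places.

Apply the shoelace formula to the sequence of (X, Y) vertices; enclosed area = 404.25 mm².

404.25 mm²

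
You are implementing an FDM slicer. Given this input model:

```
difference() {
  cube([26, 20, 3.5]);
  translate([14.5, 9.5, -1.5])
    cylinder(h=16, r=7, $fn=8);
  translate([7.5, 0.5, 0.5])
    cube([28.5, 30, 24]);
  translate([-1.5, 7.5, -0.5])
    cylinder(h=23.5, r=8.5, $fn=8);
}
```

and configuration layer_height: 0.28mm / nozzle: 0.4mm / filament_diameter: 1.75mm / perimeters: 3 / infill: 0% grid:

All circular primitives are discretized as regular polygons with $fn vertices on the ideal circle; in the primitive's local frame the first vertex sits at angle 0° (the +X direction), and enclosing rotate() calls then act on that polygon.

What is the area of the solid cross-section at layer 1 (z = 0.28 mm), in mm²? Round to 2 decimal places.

303.97 mm²

At z = 0.28 mm: the cube (footprint 26×20) is included at this height (area 520.00 mm²); the cylinder at (14.5, 9.5): section is a regular 8-gon, circumradius r=7 (area = (8/2)·7.000²·sin(360°/8) = 138.59 mm²); the cube at (7.5, 0.5) is not intersected at this z (z outside [0.5, 24.5]); the cylinder at (-1.5, 7.5): section is a regular 8-gon, circumradius r=8.5 (area = (8/2)·8.500²·sin(360°/8) = 204.35 mm²); After the difference (first − rest): starting from the 26×20 cube (520.00 mm²), the r=7 cylinder at (14.5, 9.5) lies wholly inside it (removes its full 138.59 mm² and its 42.86 mm outline becomes a hole wall); the r=8.5 cylinder at (-1.5, 7.5) partially overlaps it — only the 77.44 mm² overlap (of its 204.35 mm²) is removed, clipping the outline — area = 303.97 mm². Overall, the cross-section is one region with 1 hole. Net area = 303.97 mm².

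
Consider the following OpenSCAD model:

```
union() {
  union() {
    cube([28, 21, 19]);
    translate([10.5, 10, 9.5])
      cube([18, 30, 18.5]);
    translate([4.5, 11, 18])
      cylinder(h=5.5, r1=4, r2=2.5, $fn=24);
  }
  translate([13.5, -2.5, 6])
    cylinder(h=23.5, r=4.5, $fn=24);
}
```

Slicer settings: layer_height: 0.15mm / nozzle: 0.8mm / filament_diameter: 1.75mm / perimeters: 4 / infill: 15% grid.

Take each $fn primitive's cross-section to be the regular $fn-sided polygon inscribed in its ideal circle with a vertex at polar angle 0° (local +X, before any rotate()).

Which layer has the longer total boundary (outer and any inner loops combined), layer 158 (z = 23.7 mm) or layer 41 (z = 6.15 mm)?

Layer 158 (z = 23.7): the cube is not intersected at this z (z outside [0, 19]); the cube at (10.5, 10) (footprint 18×30) is included at this height (perimeter 96.00 mm); the cone at (4.5, 11) does not reach this height (z outside [18, 23.5]); Taking the union: only the 18×30 cube at (10.5, 10) is present, so the union is just that shape — boundary = 96.00 mm; the r=4.5 cylinder at (13.5, -2.5) gives a regular 24-gon of circumradius 4.5 (constant along its height) (perimeter = 2·24·4.500·sin(180°/24) = 28.19 mm); Taking the union: the 2 present regions are separate (no shared area or edge), so areas and boundary lengths simply add and each stays a separate island — boundary = 124.19 mm. So its perimeter = 124.19 mm. Layer 41 (z = 6.15): the cube (footprint 28×21) is included at this height (perimeter 98.00 mm); the cube at (10.5, 10) is absent (z outside [9.5, 28]); the cone at (4.5, 11) is not intersected at this z (z outside [18, 23.5]); Combining (union): only the 28×21 cube is present, so the union is just that shape — boundary = 98.00 mm; the r=4.5 cylinder at (13.5, -2.5) gives a regular 24-gon of circumradius 4.5 (constant along its height) (perimeter = 2·24·4.500·sin(180°/24) = 28.19 mm); Combining (union): the regions partially overlap (shared area 10.30 mm²), so the edge portions inside another operand are dropped and the merged outline is re-measured after clipping — boundary = 110.02 mm. So its perimeter = 110.02 mm. Layer 158 is larger (124.19 vs 110.02 mm).

layer 158 (z = 23.7 mm)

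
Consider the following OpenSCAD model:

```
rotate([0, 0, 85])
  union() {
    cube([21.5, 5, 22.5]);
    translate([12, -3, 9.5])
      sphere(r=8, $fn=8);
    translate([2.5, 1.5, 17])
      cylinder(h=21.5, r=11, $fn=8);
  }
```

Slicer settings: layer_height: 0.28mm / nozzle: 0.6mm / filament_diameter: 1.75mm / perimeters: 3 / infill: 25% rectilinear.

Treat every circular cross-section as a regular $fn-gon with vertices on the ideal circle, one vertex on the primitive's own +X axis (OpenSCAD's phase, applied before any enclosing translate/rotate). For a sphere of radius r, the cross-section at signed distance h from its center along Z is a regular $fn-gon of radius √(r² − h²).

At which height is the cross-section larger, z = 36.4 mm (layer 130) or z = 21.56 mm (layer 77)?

Layer 130 (z = 36.4): the cube does not reach this height (z outside [0, 22.5]); the sphere at (12, -3) does not reach this height (|z−center|=26.900 > r=8); the r=11 cylinder at (2.5, 1.5) gives a regular 8-gon of circumradius 11 (constant along its height) (area = (8/2)·11.000²·sin(360°/8) = 342.24 mm²); Taking the union: only the r=11 cylinder at (2.5, 1.5) is present, so the union is just that shape — area = 342.24 mm²; (whole slice rotated 85° about Z — lengths, areas and connectivity unchanged). So its area = 342.24 mm². Layer 77 (z = 21.56): the cube (footprint 21.5×5) is included at this height (area 107.50 mm²); the sphere at (12, -3) does not reach this height (|z−center|=12.060 > r=8); the cylinder at (2.5, 1.5): section is a regular 8-gon, circumradius r=11 (area = (8/2)·11.000²·sin(360°/8) = 342.24 mm²); Merging all regions: the regions partially overlap — summed areas 449.74 mm² minus the doubly-counted overlap 64.50 mm² gives 385.24 mm² — area = 385.24 mm²; (rotated 85° about Z; rotation is an isometry so areas/perimeters/island counts are preserved). So its area = 385.24 mm². Layer 77 is larger (385.24 vs 342.24 mm²).

layer 77 (z = 21.56 mm)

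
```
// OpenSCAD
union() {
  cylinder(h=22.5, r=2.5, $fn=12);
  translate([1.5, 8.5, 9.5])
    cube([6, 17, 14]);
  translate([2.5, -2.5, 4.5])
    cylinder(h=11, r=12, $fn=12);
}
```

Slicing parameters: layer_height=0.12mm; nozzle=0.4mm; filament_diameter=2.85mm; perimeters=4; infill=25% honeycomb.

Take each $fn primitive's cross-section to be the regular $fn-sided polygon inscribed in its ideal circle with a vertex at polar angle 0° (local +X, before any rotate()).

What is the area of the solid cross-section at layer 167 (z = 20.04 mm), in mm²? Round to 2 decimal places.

At z = 20.04 mm: the r=2.5 cylinder gives a regular 12-gon of circumradius 2.5 (constant along its height) (area = (12/2)·2.500²·sin(360°/12) = 18.75 mm²); the cube at (1.5, 8.5) is present — its section is the full 6×17 rectangle (area 102.00 mm²); the cylinder at (2.5, -2.5) is not intersected at this z (z outside [4.5, 15.5]); Merging all regions: the 2 present regions are separate (no shared area or edge), so areas and boundary lengths simply add and each stays a separate island — area = 120.75 mm². Overall, the cross-section has 2 separate islands. Net area = 120.75 mm².

120.75 mm²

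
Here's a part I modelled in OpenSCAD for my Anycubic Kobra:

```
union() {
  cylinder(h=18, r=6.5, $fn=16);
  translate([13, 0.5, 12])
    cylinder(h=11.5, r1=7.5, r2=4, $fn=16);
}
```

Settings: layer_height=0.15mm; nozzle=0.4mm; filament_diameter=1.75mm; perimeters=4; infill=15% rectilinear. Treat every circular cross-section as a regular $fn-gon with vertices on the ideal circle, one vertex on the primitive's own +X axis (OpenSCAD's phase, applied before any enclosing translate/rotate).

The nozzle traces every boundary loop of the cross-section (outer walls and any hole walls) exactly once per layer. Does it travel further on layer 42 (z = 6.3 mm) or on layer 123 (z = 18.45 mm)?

Layer 42 (z = 6.3): the r=6.5 cylinder gives a regular 16-gon of circumradius 6.5 (constant along its height) (perimeter = 2·16·6.500·sin(180°/16) = 40.58 mm); the cone at (13, 0.5) is absent (z outside [12, 23.5]); Taking the union: only the r=6.5 cylinder is present, so the union is just that shape — boundary = 40.58 mm. So its perimeter = 40.58 mm. Layer 123 (z = 18.45): the cylinder is not intersected at this z (z outside [0, 18]); the cone at (13, 0.5): at t=0.561 of its height the radius interpolates to r₁+(r₂−r₁)t = 5.537, giving a regular 16-gon of that circumradius (perimeter = 2·16·5.537·sin(180°/16) = 34.57 mm); Taking the union: only the cone at (13, 0.5) is present, so the union is just that shape — boundary = 34.57 mm. So its perimeter = 34.57 mm. Layer 42 is larger (40.58 vs 34.57 mm).

layer 42 (z = 6.3 mm)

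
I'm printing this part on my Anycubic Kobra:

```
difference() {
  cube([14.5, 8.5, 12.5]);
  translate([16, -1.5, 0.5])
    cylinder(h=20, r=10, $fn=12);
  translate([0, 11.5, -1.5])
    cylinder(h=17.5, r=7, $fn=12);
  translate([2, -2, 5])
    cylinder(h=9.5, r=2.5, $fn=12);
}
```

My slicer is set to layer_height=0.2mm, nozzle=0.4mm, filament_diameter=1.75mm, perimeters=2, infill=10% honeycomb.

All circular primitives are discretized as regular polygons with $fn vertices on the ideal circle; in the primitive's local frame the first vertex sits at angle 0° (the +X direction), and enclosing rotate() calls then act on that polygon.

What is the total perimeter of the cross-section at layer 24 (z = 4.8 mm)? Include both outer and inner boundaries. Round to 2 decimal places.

39.80 mm

At z = 4.8 mm: the cube is present — its section is the full 14.5×8.5 rectangle (perimeter 46.00 mm); the r=10 cylinder at (16, -1.5) contributes a regular 12-gon of circumradius 10 (perimeter = 2·12·10.000·sin(180°/12) = 62.12 mm); the r=7 cylinder at (0, 11.5) gives a regular 12-gon of circumradius 7 (constant along its height) (perimeter = 2·12·7.000·sin(180°/12) = 43.48 mm); the cylinder at (2, -2) is not intersected at this z (z outside [5, 14.5]); After the difference (first − rest): starting from the 14.5×8.5 cube, the r=10 cylinder at (16, -1.5) partially overlaps it — only the 47.85 mm² overlap (of its 300.00 mm²) is removed, clipping the outline; the r=7 cylinder at (0, 11.5) partially overlaps it — only the 16.96 mm² overlap (of its 147.00 mm²) is removed, clipping the outline — boundary = 39.80 mm. Overall, the cross-section is a single solid region. Total boundary length (outer) = 39.80 mm.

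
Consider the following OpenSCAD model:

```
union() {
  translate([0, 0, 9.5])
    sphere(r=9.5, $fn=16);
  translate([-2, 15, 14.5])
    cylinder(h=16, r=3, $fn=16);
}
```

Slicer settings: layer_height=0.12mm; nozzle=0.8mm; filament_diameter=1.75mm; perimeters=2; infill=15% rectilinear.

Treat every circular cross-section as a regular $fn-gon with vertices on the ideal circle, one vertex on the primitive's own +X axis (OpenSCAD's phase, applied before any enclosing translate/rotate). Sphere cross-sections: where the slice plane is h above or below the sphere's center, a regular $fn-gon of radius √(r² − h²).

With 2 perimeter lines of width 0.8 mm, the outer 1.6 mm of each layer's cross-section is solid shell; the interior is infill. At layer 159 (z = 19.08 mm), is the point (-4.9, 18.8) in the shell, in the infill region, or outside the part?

At z = 19.08 mm: the sphere does not reach this height (|z−center|=9.580 > r=9.5); the cylinder at (-2, 15): section is a regular 16-gon, circumradius r=3; Merging all regions: only the r=3 cylinder at (-2, 15) is present, so the union is just that shape — 1 connected region. Overall, the cross-section is a single solid region. The nearest boundary edge runs (-3.15, 17.77)→(-4.12, 17.12); distance from the point to it = 1.83 mm. The point is not inside any of the regions above, so it lies outside the cross-section (1.83 mm from the nearest boundary).

outside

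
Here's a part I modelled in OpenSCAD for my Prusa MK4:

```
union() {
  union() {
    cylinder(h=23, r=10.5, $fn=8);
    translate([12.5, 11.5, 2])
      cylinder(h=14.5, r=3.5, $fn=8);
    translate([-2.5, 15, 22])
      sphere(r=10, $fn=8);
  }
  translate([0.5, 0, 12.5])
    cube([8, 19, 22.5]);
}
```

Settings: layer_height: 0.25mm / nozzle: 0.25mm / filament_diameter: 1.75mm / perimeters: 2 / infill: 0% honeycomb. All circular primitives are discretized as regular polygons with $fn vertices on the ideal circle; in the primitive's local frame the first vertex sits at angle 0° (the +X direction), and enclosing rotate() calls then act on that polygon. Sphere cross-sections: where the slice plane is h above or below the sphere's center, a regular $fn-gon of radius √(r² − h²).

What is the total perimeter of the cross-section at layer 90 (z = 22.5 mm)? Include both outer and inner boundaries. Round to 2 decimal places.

At z = 22.5 mm: the cylinder: section is a regular 8-gon, circumradius r=10.5 (perimeter = 2·8·10.500·sin(180°/8) = 64.29 mm); the cylinder at (12.5, 11.5) does not reach this height (z outside [2, 16.5]); the r=10 sphere at (-2.5, 15) contributes a regular 8-gon of circumradius √(10²−0.5²) = 9.987 (perimeter = 2·8·9.987·sin(180°/8) = 61.15 mm); Combining (union): the regions partially overlap (shared area 34.80 mm²), so the edge portions inside another operand are dropped and the merged outline is re-measured after clipping — boundary = 98.13 mm; the cube at (0.5, 0) is present — its section is the full 8×19 rectangle (perimeter 54.00 mm); Merging all regions: the regions partially overlap (shared area 125.36 mm²), so the edge portions inside another operand are dropped and the merged outline is re-measured after clipping — boundary = 97.97 mm. Overall, the cross-section is a single solid region. Total boundary length (outer) = 97.97 mm.

97.97 mm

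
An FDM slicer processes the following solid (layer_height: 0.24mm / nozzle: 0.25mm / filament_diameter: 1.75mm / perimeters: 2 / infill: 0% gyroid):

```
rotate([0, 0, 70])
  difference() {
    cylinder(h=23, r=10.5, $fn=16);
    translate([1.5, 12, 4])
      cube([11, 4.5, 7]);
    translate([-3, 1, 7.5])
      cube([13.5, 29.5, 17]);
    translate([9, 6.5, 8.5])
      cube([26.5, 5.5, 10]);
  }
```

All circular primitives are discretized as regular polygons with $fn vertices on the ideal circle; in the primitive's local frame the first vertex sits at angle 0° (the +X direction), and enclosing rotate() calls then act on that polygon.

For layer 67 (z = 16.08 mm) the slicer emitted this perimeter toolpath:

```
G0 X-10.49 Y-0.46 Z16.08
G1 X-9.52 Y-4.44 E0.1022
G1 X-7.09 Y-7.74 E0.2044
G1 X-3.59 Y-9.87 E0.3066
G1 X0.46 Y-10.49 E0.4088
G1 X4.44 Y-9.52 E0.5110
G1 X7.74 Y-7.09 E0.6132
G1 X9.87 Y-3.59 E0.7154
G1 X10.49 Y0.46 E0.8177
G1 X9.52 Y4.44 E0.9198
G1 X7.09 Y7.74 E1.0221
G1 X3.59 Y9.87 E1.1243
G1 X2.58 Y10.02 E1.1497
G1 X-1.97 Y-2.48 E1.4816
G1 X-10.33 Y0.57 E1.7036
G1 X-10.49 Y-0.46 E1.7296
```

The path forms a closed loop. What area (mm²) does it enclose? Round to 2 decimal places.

236.01 mm²

Apply the shoelace formula to the sequence of (X, Y) vertices; enclosed area = 236.01 mm².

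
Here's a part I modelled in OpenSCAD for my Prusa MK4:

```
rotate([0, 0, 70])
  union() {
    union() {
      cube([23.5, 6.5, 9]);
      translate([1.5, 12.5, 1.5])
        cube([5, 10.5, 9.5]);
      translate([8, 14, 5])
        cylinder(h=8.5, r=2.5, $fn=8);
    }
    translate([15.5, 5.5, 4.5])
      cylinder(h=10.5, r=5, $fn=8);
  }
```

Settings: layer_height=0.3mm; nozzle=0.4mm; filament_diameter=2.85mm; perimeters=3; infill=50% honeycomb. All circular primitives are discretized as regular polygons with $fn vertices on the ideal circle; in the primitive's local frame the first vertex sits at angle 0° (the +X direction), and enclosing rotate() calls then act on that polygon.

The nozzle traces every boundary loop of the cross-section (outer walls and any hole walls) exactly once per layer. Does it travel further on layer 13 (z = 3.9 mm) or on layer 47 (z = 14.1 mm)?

Layer 13 (z = 3.9): the 23.5×6.5 cube contributes its full rectangle (perimeter 60.00 mm); the cube at (1.5, 12.5) is present — its section is the full 5×10.5 rectangle (perimeter 31.00 mm); the cylinder at (8, 14) does not reach this height (z outside [5, 13.5]); Taking the union: the 2 present regions are separate (no shared area or edge), so areas and boundary lengths simply add and each stays a separate island — boundary = 91.00 mm; the cylinder at (15.5, 5.5) is not intersected at this z (z outside [4.5, 15]); Merging all regions: only the result so far is present, so the union is just that shape — boundary = 91.00 mm; (rotated 70° about Z; rotation is an isometry so areas/perimeters/island counts are preserved). So its perimeter = 91.00 mm. Layer 47 (z = 14.1): the cube is absent (z outside [0, 9]); the cube at (1.5, 12.5) does not reach this height (z outside [1.5, 11]); the cylinder at (8, 14) is absent (z outside [5, 13.5]); Merging all regions: nothing is present at this height; the r=5 cylinder at (15.5, 5.5) contributes a regular 8-gon of circumradius 5 (perimeter = 2·8·5.000·sin(180°/8) = 30.61 mm); Merging all regions: only the r=5 cylinder at (15.5, 5.5) is present, so the union is just that shape — boundary = 30.61 mm; (whole slice rotated 70° about Z — lengths, areas and connectivity unchanged). So its perimeter = 30.61 mm. Layer 13 is larger (91.00 vs 30.61 mm).

layer 13 (z = 3.9 mm)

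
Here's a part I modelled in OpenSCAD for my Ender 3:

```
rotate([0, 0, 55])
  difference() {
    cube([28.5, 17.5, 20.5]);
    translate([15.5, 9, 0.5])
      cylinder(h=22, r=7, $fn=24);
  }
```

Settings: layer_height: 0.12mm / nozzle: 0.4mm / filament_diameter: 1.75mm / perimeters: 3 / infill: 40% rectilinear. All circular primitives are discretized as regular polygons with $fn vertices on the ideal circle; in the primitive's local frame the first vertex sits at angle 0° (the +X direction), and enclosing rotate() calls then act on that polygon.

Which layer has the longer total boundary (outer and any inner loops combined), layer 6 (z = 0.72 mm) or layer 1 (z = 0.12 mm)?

Layer 6 (z = 0.72): the 28.5×17.5 cube contributes its full rectangle (perimeter 92.00 mm); the r=7 cylinder at (15.5, 9) contributes a regular 24-gon of circumradius 7 (perimeter = 2·24·7.000·sin(180°/24) = 43.86 mm); Taking the first minus the rest: starting from the 28.5×17.5 cube, the r=7 cylinder at (15.5, 9) lies wholly inside it (removes its full 152.19 mm² and its 43.86 mm outline becomes a hole wall) — boundary (outer + 1 inner loop) = 135.86 mm; (rotated 55° about Z; rotation is an isometry so areas/perimeters/island counts are preserved). So its perimeter = 135.86 mm. Layer 1 (z = 0.12): the 28.5×17.5 cube contributes its full rectangle (perimeter 92.00 mm); the cylinder at (15.5, 9) is absent (z outside [0.5, 22.5]); Subtracting the remaining from the first: none of the subtracted shapes is present at this height, so the 28.5×17.5 cube is unchanged — boundary = 92.00 mm; (whole slice rotated 55° about Z — lengths, areas and connectivity unchanged). So its perimeter = 92.00 mm. Layer 6 is larger (135.86 vs 92.00 mm).

layer 6 (z = 0.72 mm)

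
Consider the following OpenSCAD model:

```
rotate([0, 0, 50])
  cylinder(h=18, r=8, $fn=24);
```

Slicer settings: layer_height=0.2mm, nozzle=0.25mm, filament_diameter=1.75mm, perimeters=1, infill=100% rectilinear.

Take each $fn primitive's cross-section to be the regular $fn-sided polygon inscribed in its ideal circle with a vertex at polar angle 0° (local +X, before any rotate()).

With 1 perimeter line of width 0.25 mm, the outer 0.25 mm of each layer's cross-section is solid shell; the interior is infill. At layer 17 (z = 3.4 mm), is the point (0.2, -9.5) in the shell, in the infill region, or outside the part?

outside

At z = 3.4 mm: the r=8 cylinder contributes a regular 24-gon of circumradius 8; (whole slice rotated 50° about Z — lengths, areas and connectivity unchanged). Overall, the cross-section is a single solid region. Undo the 50° rotation: the query point maps to (-7.149, -6.260) in the un-rotated model frame. The nearest boundary edge runs (-6.93, -4.00)→(-5.66, -5.66); distance from the point to it = 1.55 mm. The point is not inside any of the regions above, so it lies outside the cross-section (1.55 mm from the nearest boundary).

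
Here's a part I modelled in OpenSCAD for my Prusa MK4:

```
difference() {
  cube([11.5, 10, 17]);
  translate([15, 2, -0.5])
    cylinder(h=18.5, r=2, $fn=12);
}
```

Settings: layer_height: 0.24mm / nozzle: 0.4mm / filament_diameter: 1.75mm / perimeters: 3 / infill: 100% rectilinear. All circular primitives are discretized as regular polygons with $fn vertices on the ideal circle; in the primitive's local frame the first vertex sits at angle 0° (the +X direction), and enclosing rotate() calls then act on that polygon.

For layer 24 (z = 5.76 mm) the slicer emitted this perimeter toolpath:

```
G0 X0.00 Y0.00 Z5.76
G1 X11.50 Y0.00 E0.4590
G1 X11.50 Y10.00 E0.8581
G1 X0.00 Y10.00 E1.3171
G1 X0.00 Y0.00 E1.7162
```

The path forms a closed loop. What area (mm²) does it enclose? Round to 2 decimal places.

Apply the shoelace formula to the sequence of (X, Y) vertices; enclosed area = 115.00 mm².

115.00 mm²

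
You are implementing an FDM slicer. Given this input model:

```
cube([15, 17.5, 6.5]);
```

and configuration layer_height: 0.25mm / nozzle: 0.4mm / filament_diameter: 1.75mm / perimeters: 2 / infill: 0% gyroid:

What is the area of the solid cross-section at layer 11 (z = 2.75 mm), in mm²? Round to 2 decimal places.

262.50 mm²

At z = 2.75 mm: the cube (footprint 15×17.5) is included at this height (area 262.50 mm²). Overall, the cross-section is a single solid region. Net area = 262.50 mm².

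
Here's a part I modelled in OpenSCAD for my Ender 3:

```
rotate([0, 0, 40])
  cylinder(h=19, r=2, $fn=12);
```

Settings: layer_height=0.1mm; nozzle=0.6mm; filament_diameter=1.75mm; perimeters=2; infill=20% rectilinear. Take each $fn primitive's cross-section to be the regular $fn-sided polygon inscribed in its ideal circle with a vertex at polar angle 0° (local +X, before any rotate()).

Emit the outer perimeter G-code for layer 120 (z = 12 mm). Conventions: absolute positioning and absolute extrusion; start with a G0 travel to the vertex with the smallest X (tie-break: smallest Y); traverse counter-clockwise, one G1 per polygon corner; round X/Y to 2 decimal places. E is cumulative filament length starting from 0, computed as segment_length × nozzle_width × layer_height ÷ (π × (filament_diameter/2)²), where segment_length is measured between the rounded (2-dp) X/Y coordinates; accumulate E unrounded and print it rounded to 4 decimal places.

At z = 12 mm: the r=2 cylinder gives a regular 12-gon of circumradius 2 (constant along its height); (whole slice rotated 40° about Z — lengths, areas and connectivity unchanged). The outline is a single polygon with 12 vertices. Extrusion per mm of travel: 0.6 × 0.1 / (π × 0.875²) = 0.024945. Accumulating E over each segment gives final E = 0.3100.

G0 X-1.97 Y-0.35 Z12.00
G1 X-1.53 Y-1.29 E0.0259
G1 X-0.68 Y-1.88 E0.0517
G1 X0.35 Y-1.97 E0.0775
G1 X1.29 Y-1.53 E0.1034
G1 X1.88 Y-0.68 E0.1292
G1 X1.97 Y0.35 E0.1550
G1 X1.53 Y1.29 E0.1809
G1 X0.68 Y1.88 E0.2067
G1 X-0.35 Y1.97 E0.2325
G1 X-1.29 Y1.53 E0.2584
G1 X-1.88 Y0.68 E0.2842
G1 X-1.97 Y-0.35 E0.3100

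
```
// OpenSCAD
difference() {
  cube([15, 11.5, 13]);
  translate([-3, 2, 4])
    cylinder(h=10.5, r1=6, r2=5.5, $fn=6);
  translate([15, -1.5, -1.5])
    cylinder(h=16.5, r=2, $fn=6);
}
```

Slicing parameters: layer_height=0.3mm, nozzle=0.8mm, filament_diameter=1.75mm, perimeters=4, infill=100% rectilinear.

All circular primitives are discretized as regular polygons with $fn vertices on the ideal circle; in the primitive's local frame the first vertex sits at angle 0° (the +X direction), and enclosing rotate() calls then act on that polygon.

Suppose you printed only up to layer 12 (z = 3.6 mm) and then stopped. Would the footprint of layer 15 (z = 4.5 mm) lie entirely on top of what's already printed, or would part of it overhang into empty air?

entirely on top

Compare the two slices. At z = 3.6: the 15×11.5 cube contributes its full rectangle (area 172.50 mm²); the cone at (-3, 2) is not intersected at this z (z outside [4, 14.5]); the r=2 cylinder at (15, -1.5) gives a regular 6-gon of circumradius 2 (constant along its height) (area = (6/2)·2.000²·sin(360°/6) = 10.39 mm²); Subtracting the remaining from the first: starting from the 15×11.5 cube (172.50 mm²), the r=2 cylinder at (15, -1.5) partially overlaps it — only the 0.25 mm² overlap (of its 10.39 mm²) is removed, clipping the outline — area = 172.25 mm². At z = 4.5: the cube (footprint 15×11.5) is included at this height (area 172.50 mm²); the cone at (-3, 2) (r1=6→r2=5.5) has section circumradius 5.976 here — a regular 6-gon (area = (6/2)·5.976²·sin(360°/6) = 92.79 mm²); the r=2 cylinder at (15, -1.5) contributes a regular 6-gon of circumradius 2 (area = (6/2)·2.000²·sin(360°/6) = 10.39 mm²); After the difference (first − rest): starting from the 15×11.5 cube (172.50 mm²), the cone at (-3, 2) partially overlaps it — only the 12.47 mm² overlap (of its 92.79 mm²) is removed, clipping the outline; the r=2 cylinder at (15, -1.5) partially overlaps it — only the 0.25 mm² overlap (of its 10.39 mm²) is removed, clipping the outline — area = 159.78 mm². Checking containment: the cross-section at z = 4.5 is a subset of the cross-section at z = 3.6.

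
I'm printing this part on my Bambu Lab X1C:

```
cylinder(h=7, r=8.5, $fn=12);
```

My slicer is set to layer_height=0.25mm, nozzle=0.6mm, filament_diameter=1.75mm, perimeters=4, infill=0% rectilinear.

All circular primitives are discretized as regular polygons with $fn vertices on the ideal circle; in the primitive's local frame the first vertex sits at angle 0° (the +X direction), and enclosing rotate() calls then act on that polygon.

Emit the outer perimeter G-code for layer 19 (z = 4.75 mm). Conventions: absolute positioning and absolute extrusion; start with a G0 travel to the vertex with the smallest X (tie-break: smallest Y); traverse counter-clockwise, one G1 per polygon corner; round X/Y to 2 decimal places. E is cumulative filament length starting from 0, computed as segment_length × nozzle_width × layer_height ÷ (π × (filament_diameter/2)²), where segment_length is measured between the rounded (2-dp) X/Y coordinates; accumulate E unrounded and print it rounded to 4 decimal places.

At z = 4.75 mm: the r=8.5 cylinder contributes a regular 12-gon of circumradius 8.5. The outline is a single polygon with 12 vertices. Extrusion per mm of travel: 0.6 × 0.25 / (π × 0.875²) = 0.062363. Accumulating E over each segment gives final E = 3.2924.

G0 X-8.50 Y0.00 Z4.75
G1 X-7.36 Y-4.25 E0.2744
G1 X-4.25 Y-7.36 E0.5487
G1 X0.00 Y-8.50 E0.8231
G1 X4.25 Y-7.36 E1.0975
G1 X7.36 Y-4.25 E1.3718
G1 X8.50 Y0.00 E1.6462
G1 X7.36 Y4.25 E1.9206
G1 X4.25 Y7.36 E2.1949
G1 X0.00 Y8.50 E2.4693
G1 X-4.25 Y7.36 E2.7437
G1 X-7.36 Y4.25 E3.0180
G1 X-8.50 Y0.00 E3.2924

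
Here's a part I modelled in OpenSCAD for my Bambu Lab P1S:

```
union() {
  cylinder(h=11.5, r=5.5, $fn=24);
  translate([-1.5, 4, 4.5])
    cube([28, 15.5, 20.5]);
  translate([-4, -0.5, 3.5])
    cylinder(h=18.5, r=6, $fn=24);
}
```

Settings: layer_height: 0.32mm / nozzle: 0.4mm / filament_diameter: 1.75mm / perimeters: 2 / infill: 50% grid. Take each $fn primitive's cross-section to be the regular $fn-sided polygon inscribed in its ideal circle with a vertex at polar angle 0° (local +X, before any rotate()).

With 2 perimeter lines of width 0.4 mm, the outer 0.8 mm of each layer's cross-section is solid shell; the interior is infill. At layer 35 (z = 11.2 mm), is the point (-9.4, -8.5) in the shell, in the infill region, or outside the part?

outside

At z = 11.2 mm: the r=5.5 cylinder gives a regular 24-gon of circumradius 5.5 (constant along its height); the cube at (-1.5, 4) is present — its section is the full 28×15.5 rectangle; the r=6 cylinder at (-4, -0.5) gives a regular 24-gon of circumradius 6 (constant along its height); Combining (union): the regions partially overlap (shared area 63.24 mm²), so overlapping operands fuse into one piece — 1 connected region. Overall, the cross-section is a single solid region. The nearest boundary edge runs (-7.00, -5.70)→(-8.24, -4.74); distance from the point to it = 3.69 mm. The point is not inside any of the regions above, so it lies outside the cross-section (3.69 mm from the nearest boundary).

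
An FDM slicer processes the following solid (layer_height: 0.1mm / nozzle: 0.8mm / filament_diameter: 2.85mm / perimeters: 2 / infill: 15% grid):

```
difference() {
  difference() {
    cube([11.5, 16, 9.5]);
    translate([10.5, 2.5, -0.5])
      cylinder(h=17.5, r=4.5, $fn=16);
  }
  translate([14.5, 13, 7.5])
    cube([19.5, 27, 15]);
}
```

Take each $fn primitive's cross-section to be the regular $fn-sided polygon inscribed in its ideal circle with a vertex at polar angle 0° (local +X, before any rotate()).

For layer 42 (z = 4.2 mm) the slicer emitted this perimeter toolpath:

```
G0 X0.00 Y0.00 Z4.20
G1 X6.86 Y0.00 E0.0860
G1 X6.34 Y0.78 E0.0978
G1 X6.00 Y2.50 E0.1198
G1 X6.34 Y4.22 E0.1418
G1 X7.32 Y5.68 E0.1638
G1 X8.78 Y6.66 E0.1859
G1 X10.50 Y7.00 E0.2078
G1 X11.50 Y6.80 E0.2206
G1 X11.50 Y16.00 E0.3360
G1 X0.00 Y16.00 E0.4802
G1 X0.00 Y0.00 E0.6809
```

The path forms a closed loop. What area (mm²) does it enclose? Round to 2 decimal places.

Apply the shoelace formula to the sequence of (X, Y) vertices; enclosed area = 151.11 mm².

151.11 mm²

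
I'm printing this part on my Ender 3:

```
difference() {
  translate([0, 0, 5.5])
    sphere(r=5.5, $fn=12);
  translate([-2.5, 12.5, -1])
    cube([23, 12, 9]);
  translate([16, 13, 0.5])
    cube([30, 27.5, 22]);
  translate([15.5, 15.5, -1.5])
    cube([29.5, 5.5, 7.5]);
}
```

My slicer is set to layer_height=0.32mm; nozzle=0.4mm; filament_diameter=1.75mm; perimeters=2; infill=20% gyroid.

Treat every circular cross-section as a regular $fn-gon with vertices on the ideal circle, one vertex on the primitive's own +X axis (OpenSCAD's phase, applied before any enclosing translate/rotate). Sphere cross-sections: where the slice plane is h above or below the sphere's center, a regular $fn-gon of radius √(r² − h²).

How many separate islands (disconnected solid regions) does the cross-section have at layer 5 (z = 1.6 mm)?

1

At z = 1.6 mm: the r=5.5 sphere contributes a regular 12-gon of circumradius √(5.5²−3.9²) = 3.878; the 23×12 cube at (-2.5, 12.5) contributes its full rectangle; the cube at (16, 13) is present — its section is the full 30×27.5 rectangle; the cube at (15.5, 15.5) is present — its section is the full 29.5×5.5 rectangle; Subtracting the remaining from the first: starting from the r=5.5 sphere, the 23×12 cube at (-2.5, 12.5) misses the remaining region (no effect); the 30×27.5 cube at (16, 13) misses the remaining region (no effect); the 29.5×5.5 cube at (15.5, 15.5) misses the remaining region (no effect) — 1 connected region. Overall, the cross-section is a single solid region. Island count = 1.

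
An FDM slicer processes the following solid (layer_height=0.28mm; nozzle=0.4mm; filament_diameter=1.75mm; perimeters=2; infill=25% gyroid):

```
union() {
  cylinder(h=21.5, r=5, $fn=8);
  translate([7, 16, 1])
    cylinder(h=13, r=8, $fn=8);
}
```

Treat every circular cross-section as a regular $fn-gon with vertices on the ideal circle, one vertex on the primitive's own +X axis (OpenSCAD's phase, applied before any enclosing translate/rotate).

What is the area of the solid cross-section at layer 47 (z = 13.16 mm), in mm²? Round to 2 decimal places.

251.73 mm²

At z = 13.16 mm: the r=5 cylinder gives a regular 8-gon of circumradius 5 (constant along its height) (area = (8/2)·5.000²·sin(360°/8) = 70.71 mm²); the r=8 cylinder at (7, 16) contributes a regular 8-gon of circumradius 8 (area = (8/2)·8.000²·sin(360°/8) = 181.02 mm²); Merging all regions: the 2 present regions are separate (no shared area or edge), so areas and boundary lengths simply add and each stays a separate island — area = 251.73 mm². Overall, the cross-section has 2 separate islands. Net area = 251.73 mm².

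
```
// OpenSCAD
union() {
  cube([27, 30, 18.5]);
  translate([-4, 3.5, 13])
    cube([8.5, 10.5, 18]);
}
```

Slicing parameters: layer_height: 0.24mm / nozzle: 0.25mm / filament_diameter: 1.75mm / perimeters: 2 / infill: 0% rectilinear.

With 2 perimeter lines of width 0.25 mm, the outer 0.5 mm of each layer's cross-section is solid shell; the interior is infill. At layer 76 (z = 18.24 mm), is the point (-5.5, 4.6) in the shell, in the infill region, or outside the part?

outside

At z = 18.24 mm: the cube (footprint 27×30) is included at this height; the 8.5×10.5 cube at (-4, 3.5) contributes its full rectangle; Merging all regions: the regions partially overlap (shared area 47.25 mm²), so overlapping operands fuse into one piece — 1 connected region. Overall, the cross-section is a single solid region. The nearest boundary edge runs (-4.00, 3.50)→(-4.00, 14.00); distance from the point to it = 1.50 mm. The point is not inside any of the regions above, so it lies outside the cross-section (1.50 mm from the nearest boundary).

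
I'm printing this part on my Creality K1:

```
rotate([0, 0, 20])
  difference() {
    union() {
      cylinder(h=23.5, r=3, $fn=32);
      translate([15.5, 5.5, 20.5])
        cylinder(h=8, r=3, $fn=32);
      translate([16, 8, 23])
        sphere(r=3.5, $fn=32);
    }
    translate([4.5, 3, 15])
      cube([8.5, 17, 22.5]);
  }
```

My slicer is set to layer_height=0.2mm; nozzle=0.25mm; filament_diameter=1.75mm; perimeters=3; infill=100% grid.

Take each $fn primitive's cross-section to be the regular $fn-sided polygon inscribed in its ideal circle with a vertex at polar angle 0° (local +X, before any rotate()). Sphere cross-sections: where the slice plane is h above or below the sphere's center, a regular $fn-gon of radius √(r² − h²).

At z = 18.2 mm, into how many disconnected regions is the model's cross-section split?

At z = 18.2 mm: the r=3 cylinder gives a regular 32-gon of circumradius 3 (constant along its height); the cylinder at (15.5, 5.5) is absent (z outside [20.5, 28.5]); the sphere at (16, 8) is absent (|z−center|=4.800 > r=3.5); Merging all regions: only the r=3 cylinder is present, so the union is just that shape — 1 connected region; the cube at (4.5, 3) (footprint 8.5×17) is included at this height; After the difference (first − rest): starting from the result so far, the 8.5×17 cube at (4.5, 3) misses the remaining region (no effect) — 1 connected region; (whole slice rotated 20° about Z — lengths, areas and connectivity unchanged). The result has 1 disconnected region.

1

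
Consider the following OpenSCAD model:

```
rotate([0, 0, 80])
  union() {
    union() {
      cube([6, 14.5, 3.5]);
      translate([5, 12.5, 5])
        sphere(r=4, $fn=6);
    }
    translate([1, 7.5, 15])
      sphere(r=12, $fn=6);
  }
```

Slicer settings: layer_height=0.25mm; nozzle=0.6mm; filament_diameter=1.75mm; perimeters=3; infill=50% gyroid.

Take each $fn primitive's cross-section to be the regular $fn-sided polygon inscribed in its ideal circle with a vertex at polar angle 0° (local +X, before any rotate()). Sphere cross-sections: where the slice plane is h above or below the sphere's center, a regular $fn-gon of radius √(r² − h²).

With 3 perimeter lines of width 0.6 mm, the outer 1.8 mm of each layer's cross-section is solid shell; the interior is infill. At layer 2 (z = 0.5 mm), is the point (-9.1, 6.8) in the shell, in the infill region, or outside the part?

At z = 0.5 mm: the 6×14.5 cube contributes its full rectangle; the sphere at (5, 12.5) is absent (|z−center|=4.500 > r=4); Combining (union): only the 6×14.5 cube is present, so the union is just that shape — 1 connected region; the sphere at (1, 7.5) does not reach this height (|z−center|=14.500 > r=12); Taking the union: only that combined region is present, so the union is just that shape — 1 connected region; (whole slice rotated 80° about Z — lengths, areas and connectivity unchanged). Overall, the cross-section is a single solid region. Undo the 80° rotation: the query point maps to (5.116, 10.143) in the un-rotated model frame. The nearest boundary edge runs (6.00, 0.00)→(6.00, 14.50); distance from the point to it = 0.88 mm. The point is inside the cross-section, 0.88 mm from the nearest boundary — within the 1.8 mm shell band (3 × 0.6).

shell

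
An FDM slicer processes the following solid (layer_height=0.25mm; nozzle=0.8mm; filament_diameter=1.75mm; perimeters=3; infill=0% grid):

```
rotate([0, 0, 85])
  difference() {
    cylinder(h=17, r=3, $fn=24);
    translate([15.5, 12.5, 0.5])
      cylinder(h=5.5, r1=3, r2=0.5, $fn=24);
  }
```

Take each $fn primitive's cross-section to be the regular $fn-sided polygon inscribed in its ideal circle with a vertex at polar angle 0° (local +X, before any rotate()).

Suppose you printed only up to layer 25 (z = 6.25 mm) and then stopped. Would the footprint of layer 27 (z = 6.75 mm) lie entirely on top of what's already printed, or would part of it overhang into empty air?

entirely on top

Compare the two slices. At z = 6.25: the r=3 cylinder contributes a regular 24-gon of circumradius 3 (area = (24/2)·3.000²·sin(360°/24) = 27.95 mm²); the cone at (15.5, 12.5) does not reach this height (z outside [0.5, 6]); After the difference (first − rest): none of the subtracted shapes is present at this height, so the r=3 cylinder is unchanged — area = 27.95 mm²; (rotated 85° about Z; rotation is an isometry so areas/perimeters/island counts are preserved). At z = 6.75: the cylinder: section is a regular 24-gon, circumradius r=3 (area = (24/2)·3.000²·sin(360°/24) = 27.95 mm²); the cone at (15.5, 12.5) is absent (z outside [0.5, 6]); Subtracting the remaining from the first: none of the subtracted shapes is present at this height, so the r=3 cylinder is unchanged — area = 27.95 mm²; (whole slice rotated 85° about Z — lengths, areas and connectivity unchanged). Checking containment: the cross-section at z = 6.75 is a subset of the cross-section at z = 6.25.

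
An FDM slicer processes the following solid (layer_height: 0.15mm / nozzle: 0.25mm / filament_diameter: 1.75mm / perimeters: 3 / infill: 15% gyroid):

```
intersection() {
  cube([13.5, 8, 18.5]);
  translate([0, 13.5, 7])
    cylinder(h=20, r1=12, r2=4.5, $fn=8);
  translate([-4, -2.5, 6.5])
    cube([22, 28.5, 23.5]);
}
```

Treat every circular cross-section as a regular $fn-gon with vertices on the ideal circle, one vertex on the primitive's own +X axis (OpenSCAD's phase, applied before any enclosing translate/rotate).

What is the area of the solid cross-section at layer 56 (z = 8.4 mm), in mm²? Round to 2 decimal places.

36.26 mm²

At z = 8.4 mm: the cube is present — its section is the full 13.5×8 rectangle (area 108.00 mm²); the cone at (0, 13.5) contributes a regular 8-gon of circumradius 11.475 (interpolated between r1=12 and r2=4.5 at t=0.070) (area = (8/2)·11.475²·sin(360°/8) = 372.43 mm²); the cube at (-4, -2.5) is present — its section is the full 22×28.5 rectangle (area 627.00 mm²); Keeping only the common overlap: the cone at (0, 13.5) partially overlaps the 13.5×8 cube; clipping to the common part keeps 36.26 mm²; the running intersection lies inside the 22×28.5 cube at (-4, -2.5), so it is kept whole — area = 36.26 mm². Overall, the cross-section is a single solid region. Net area = 36.26 mm².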